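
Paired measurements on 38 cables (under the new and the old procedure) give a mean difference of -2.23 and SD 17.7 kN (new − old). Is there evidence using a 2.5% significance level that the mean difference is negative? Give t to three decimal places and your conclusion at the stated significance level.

H0: μ_d = 0; H1: μ_d < 0 (paired t-test on the differences, left-tailed).
t = d̄/(s_d/√n) = -2.23/(17.7/√38) = -0.777
df = n − 1 = 37
p-value = P(T ≤ -0.777) ≈ 0.221
Since p ≈ 0.221 > α = 0.025, fail to reject H0; the evidence is not statistically significant.

t = -0.777; fail to reject H0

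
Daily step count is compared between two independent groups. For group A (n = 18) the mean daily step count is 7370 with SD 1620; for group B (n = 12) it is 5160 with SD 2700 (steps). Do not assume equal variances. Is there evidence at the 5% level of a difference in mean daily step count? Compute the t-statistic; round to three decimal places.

2.546

Let group 1 = group A, group 2 = group B. H0: μ_1 = μ_2; H1: μ_1 ≠ μ_2 (Welch's two-sample t-test, two-sided).
t = (x̄_1 − x̄_2)/√(s_1²/n_1 + s_2²/n_2) = (7370 − 5160)/√(1620²/18 + 2700²/12) = 2.546
Welch–Satterthwaite df ≈ 16.31
Two-sided p-value ≈ 0.021
Since p ≈ 0.021 < α = 0.05, reject H0; the data support H1.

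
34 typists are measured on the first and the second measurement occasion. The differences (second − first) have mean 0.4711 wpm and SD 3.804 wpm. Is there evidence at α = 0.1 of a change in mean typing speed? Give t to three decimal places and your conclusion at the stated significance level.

t = 0.722; fail to reject H0

H0: μ_d = 0; H1: μ_d ≠ 0 (paired t-test on the differences, two-sided).
t = d̄/(s_d/√n) = 0.4711/(3.804/√34) = 0.722
df = n − 1 = 33
Two-sided p-value ≈ 0.475
Since p ≈ 0.475 > α = 0.1, fail to reject H0; the evidence is not statistically significant.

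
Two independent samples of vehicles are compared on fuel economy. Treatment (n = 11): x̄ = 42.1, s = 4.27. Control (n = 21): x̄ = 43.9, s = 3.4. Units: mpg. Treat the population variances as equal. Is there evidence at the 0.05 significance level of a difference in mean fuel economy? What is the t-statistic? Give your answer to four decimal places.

Let group 1 = treatment, group 2 = control. H0: μ_1 = μ_2; H1: μ_1 ≠ μ_2 (two-sample pooled-variance t-test, two-sided).
s_p² = [(11−1)·4.27² + (21−1)·3.4²]/(11+21−2) = 13.7843
t = (42.1 − 43.9)/√[13.7843·(1/11 + 1/21)] = -1.3026
df = n₁ + n₂ − 2 = 30
Two-sided p-value ≈ 0.203
Since p ≈ 0.203 > α = 0.05, fail to reject H0; the evidence is not statistically significant.

-1.3026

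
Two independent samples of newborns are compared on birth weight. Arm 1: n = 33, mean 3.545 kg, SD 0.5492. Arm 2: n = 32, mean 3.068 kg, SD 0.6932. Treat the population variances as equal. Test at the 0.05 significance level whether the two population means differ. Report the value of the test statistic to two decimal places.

Let group 1 = arm 1, group 2 = arm 2. H0: μ_1 = μ_2; H1: μ_1 ≠ μ_2 (two-sample pooled-variance t-test, two-sided).
s_p² = [(33−1)·0.5492² + (32−1)·0.6932²]/(33+32−2) = 0.389654
t = (3.545 − 3.068)/√[0.389654·(1/33 + 1/32)] = 3.08
df = n₁ + n₂ − 2 = 63
Two-sided p-value ≈ 0.003
Since p ≈ 0.003 < α = 0.05, reject H0; the evidence is statistically significant.

3.08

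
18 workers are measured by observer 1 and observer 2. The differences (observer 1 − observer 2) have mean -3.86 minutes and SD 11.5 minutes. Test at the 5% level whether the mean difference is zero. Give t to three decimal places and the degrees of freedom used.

t = -1.424, df = 17

H0: μ_d = 0; H1: μ_d ≠ 0 (paired t-test on the differences, two-sided).
t = d̄/(s_d/√n) = -3.86/(11.5/√18) = -1.424
df = n − 1 = 17
Two-sided p-value ≈ 0.1725
Since p ≈ 0.1725 > α = 0.05, fail to reject H0; the evidence is not statistically significant.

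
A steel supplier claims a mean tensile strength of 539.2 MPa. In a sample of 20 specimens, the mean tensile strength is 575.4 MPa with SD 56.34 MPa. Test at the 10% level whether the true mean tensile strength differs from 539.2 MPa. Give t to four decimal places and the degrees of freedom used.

t = 2.8735, df = 19

H0: μ = 539.2; H1: μ ≠ 539.2 (one-sample t-test, two-sided).
t = (x̄ − μ₀)/(s/√n) = (575.4 − 539.2)/(56.34/√20) = 2.8735
df = n − 1 = 19
Two-sided p-value ≈ 0.0097
Since p ≈ 0.0097 < α = 0.1, reject H0; the data support H1.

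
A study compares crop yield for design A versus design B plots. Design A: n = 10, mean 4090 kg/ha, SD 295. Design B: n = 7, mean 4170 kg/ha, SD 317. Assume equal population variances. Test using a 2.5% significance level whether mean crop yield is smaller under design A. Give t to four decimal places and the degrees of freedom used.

Let group 1 = design A, group 2 = design B. H0: μ_1 = μ_2; H1: μ_1 < μ_2 (two-sample pooled-variance t-test, left-tailed).
s_p² = [(10−1)·295² + (7−1)·317²]/(10+7−2) = 92410.6
t = (4090 − 4170)/√[92410.6·(1/10 + 1/7)] = -0.5340
df = n₁ + n₂ − 2 = 15
p-value = P(T ≤ -0.5340) ≈ 0.301
Since p ≈ 0.301 > α = 0.025, fail to reject H0; the evidence is not statistically significant.

t = -0.5340, df = 15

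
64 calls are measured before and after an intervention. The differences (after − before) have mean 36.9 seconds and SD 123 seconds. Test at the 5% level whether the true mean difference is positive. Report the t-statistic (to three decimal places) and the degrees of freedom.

H0: μ_d = 0; H1: μ_d > 0 (paired t-test on the differences, right-tailed).
t = d̄/(s_d/√n) = 36.9/(123/√64) = 2.400
df = n − 1 = 63
p-value = P(T ≥ 2.400) ≈ 0.0097
Since p ≈ 0.0097 < α = 0.05, reject H0; the data support H1.

t = 2.400, df = 63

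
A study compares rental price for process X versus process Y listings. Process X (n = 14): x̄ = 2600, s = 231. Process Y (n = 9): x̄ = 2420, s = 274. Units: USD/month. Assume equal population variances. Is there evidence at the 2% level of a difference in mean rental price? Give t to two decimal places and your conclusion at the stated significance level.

t = 1.70; fail to reject H0

Let group 1 = process X, group 2 = process Y. H0: μ_1 = μ_2; H1: μ_1 ≠ μ_2 (two-sample pooled-variance t-test, two-sided).
s_p² = [(14−1)·231² + (9−1)·274²]/(14+9−2) = 61633.4
t = (2600 − 2420)/√[61633.4·(1/14 + 1/9)] = 1.70
df = n₁ + n₂ − 2 = 21
Two-sided p-value ≈ 0.104
Since p ≈ 0.104 > α = 0.02, fail to reject H0; the evidence is not statistically significant.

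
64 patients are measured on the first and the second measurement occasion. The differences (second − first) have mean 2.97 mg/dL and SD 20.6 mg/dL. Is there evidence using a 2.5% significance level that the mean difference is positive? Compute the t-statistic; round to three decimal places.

1.153

H0: μ_d = 0; H1: μ_d > 0 (paired t-test on the differences, right-tailed).
t = d̄/(s_d/√n) = 2.97/(20.6/√64) = 1.153
df = n − 1 = 63
p-value = P(T ≥ 1.153) ≈ 0.1266
Since p ≈ 0.1266 > α = 0.025, fail to reject H0; the evidence is not statistically significant.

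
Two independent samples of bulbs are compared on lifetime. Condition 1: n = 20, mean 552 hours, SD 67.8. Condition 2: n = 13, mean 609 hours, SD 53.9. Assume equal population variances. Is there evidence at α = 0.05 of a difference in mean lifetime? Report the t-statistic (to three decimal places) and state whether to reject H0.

t = -2.548; reject H0

Let group 1 = condition 1, group 2 = condition 2. H0: μ_1 = μ_2; H1: μ_1 ≠ μ_2 (two-sample pooled-variance t-test, two-sided).
s_p² = [(20−1)·67.8² + (13−1)·53.9²]/(20+13−2) = 3942.02
t = (552 − 609)/√[3942.02·(1/20 + 1/13)] = -2.548
df = n₁ + n₂ − 2 = 31
Two-sided p-value ≈ 0.0160
Since p ≈ 0.0160 < α = 0.05, reject H0; the evidence is statistically significant.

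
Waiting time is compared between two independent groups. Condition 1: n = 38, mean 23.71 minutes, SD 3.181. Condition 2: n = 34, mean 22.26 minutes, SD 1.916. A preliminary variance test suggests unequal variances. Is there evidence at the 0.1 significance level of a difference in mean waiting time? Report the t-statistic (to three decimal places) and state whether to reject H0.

Let group 1 = condition 1, group 2 = condition 2. H0: μ_1 = μ_2; H1: μ_1 ≠ μ_2 (Welch's two-sample t-test, two-sided).
t = (x̄_1 − x̄_2)/√(s_1²/n_1 + s_2²/n_2) = (23.71 − 22.26)/√(3.181²/38 + 1.916²/34) = 2.370
Welch–Satterthwaite df ≈ 61.71
Two-sided p-value ≈ 0.0209
Since p ≈ 0.0209 < α = 0.1, reject H0; the evidence is statistically significant.

t = 2.370; reject H0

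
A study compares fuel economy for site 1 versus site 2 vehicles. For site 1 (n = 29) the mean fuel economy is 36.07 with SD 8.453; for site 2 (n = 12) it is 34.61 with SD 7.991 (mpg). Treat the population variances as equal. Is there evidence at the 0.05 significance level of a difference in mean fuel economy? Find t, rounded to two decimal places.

0.51

Let group 1 = site 1, group 2 = site 2. H0: μ_1 = μ_2; H1: μ_1 ≠ μ_2 (two-sample pooled-variance t-test, two-sided).
s_p² = [(29−1)·8.453² + (12−1)·7.991²]/(29+12−2) = 69.3104
t = (36.07 − 34.61)/√[69.3104·(1/29 + 1/12)] = 0.51
df = n₁ + n₂ − 2 = 39
Two-sided p-value ≈ 0.612
Since p ≈ 0.612 > α = 0.05, fail to reject H0; the data do not provide sufficient evidence against H0.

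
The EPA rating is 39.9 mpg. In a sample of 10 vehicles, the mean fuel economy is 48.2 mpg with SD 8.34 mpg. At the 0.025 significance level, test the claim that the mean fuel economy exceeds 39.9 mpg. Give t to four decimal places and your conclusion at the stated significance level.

t = 3.1471; reject H0

H0: μ = 39.9; H1: μ > 39.9 (one-sample t-test, right-tailed).
t = (x̄ − μ₀)/(s/√n) = (48.2 − 39.9)/(8.34/√10) = 3.1471
df = n − 1 = 9
p-value = P(T ≥ 3.1471) ≈ 0.006
Since p ≈ 0.006 < α = 0.025, reject H0; the evidence is statistically significant.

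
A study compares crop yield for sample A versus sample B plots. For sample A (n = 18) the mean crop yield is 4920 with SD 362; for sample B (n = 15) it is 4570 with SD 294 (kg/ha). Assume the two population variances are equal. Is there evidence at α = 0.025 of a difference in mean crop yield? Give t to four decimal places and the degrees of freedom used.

Let group 1 = sample A, group 2 = sample B. H0: μ_1 = μ_2; H1: μ_1 ≠ μ_2 (two-sample pooled-variance t-test, two-sided).
s_p² = [(18−1)·362² + (15−1)·294²]/(18+15−2) = 110898
t = (4920 − 4570)/√[110898·(1/18 + 1/15)] = 3.0063
df = n₁ + n₂ − 2 = 31
Two-sided p-value ≈ 0.005
Since p ≈ 0.005 < α = 0.025, reject H0; the data support H1.

t = 3.0063, df = 31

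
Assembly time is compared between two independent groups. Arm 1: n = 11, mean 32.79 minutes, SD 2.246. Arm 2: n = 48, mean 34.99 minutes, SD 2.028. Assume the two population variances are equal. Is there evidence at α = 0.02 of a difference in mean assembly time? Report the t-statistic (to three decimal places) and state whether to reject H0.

t = -3.183; reject H0

Let group 1 = arm 1, group 2 = arm 2. H0: μ_1 = μ_2; H1: μ_1 ≠ μ_2 (two-sample pooled-variance t-test, two-sided).
s_p² = [(11−1)·2.246² + (48−1)·2.028²]/(11+48−2) = 4.27625
t = (32.79 − 34.99)/√[4.27625·(1/11 + 1/48)] = -3.183
df = n₁ + n₂ − 2 = 57
Two-sided p-value ≈ 0.002
Since p ≈ 0.002 < α = 0.02, reject H0; the data support H1.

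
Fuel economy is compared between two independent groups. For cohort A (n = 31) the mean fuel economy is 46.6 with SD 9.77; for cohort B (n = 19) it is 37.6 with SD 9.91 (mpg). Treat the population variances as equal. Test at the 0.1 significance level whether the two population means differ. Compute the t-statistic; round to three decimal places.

3.145

Let group 1 = cohort A, group 2 = cohort B. H0: μ_1 = μ_2; H1: μ_1 ≠ μ_2 (two-sample pooled-variance t-test, two-sided).
s_p² = [(31−1)·9.77² + (19−1)·9.91²]/(31+19−2) = 96.4861
t = (46.6 − 37.6)/√[96.4861·(1/31 + 1/19)] = 3.145
df = n₁ + n₂ − 2 = 48
Two-sided p-value ≈ 0.003
Since p ≈ 0.003 < α = 0.1, reject H0; the data support H1.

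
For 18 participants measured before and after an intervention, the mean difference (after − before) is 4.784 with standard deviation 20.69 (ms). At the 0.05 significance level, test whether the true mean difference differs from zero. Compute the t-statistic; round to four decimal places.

0.9810

H0: μ_d = 0; H1: μ_d ≠ 0 (paired t-test on the differences, two-sided).
t = d̄/(s_d/√n) = 4.784/(20.69/√18) = 0.9810
df = n − 1 = 17
Two-sided p-value ≈ 0.340
Since p ≈ 0.340 > α = 0.05, fail to reject H0; the evidence is not statistically significant.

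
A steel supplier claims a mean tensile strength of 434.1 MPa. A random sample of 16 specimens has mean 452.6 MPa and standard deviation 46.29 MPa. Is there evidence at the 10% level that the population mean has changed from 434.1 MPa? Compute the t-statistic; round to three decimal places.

1.599

H0: μ = 434.1; H1: μ ≠ 434.1 (one-sample t-test, two-sided).
t = (x̄ − μ₀)/(s/√n) = (452.6 − 434.1)/(46.29/√16) = 1.599
df = n − 1 = 15
Two-sided p-value ≈ 0.131
Since p ≈ 0.131 > α = 0.1, fail to reject H0; the evidence is not statistically significant.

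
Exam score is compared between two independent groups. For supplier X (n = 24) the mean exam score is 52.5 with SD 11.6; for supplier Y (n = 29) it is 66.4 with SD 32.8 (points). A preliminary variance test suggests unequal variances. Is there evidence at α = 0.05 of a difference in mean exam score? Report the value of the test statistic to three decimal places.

Let group 1 = supplier X, group 2 = supplier Y. H0: μ_1 = μ_2; H1: μ_1 ≠ μ_2 (Welch's two-sample t-test, two-sided).
t = (x̄_1 − x̄_2)/√(s_1²/n_1 + s_2²/n_2) = (52.5 − 66.4)/√(11.6²/24 + 32.8²/29) = -2.127
Welch–Satterthwaite df ≈ 36.10
Two-sided p-value ≈ 0.040
Since p ≈ 0.040 < α = 0.05, reject H0; the data support H1.

-2.127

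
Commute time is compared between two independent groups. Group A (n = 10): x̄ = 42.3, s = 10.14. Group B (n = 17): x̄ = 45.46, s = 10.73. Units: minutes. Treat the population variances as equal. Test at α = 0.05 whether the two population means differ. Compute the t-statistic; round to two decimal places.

-0.75

Let group 1 = group A, group 2 = group B. H0: μ_1 = μ_2; H1: μ_1 ≠ μ_2 (two-sample pooled-variance t-test, two-sided).
s_p² = [(10−1)·10.14² + (17−1)·10.73²]/(10+17−2) = 110.7
t = (42.3 − 45.46)/√[110.7·(1/10 + 1/17)] = -0.75
df = n₁ + n₂ − 2 = 25
Two-sided p-value ≈ 0.458
Since p ≈ 0.458 > α = 0.05, fail to reject H0; the data do not provide sufficient evidence against H0.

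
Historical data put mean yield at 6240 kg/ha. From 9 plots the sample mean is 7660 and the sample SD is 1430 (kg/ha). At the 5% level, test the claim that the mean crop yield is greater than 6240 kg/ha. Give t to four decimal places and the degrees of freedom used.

t = 2.9790, df = 8

H0: μ = 6240; H1: μ > 6240 (one-sample t-test, right-tailed).
t = (x̄ − μ₀)/(s/√n) = (7660 − 6240)/(1430/√9) = 2.9790
df = n − 1 = 8
p-value = P(T ≥ 2.9790) ≈ 0.009
Since p ≈ 0.009 < α = 0.05, reject H0; the evidence is statistically significant.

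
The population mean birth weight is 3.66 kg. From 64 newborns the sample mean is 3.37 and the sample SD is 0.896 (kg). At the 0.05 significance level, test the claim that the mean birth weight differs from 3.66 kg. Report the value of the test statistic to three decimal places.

H0: μ = 3.66; H1: μ ≠ 3.66 (one-sample t-test, two-sided).
t = (x̄ − μ₀)/(s/√n) = (3.37 − 3.66)/(0.896/√64) = -2.589
df = n − 1 = 63
Two-sided p-value ≈ 0.0119
Since p ≈ 0.0119 < α = 0.05, reject H0; the data support H1.

-2.589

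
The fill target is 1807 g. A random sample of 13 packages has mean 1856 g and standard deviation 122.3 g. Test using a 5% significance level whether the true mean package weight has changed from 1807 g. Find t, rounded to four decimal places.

H0: μ = 1807; H1: μ ≠ 1807 (one-sample t-test, two-sided).
t = (x̄ − μ₀)/(s/√n) = (1856 − 1807)/(122.3/√13) = 1.4446
df = n − 1 = 12
Two-sided p-value ≈ 0.174
Since p ≈ 0.174 > α = 0.05, fail to reject H0; the evidence is not statistically significant.

1.4446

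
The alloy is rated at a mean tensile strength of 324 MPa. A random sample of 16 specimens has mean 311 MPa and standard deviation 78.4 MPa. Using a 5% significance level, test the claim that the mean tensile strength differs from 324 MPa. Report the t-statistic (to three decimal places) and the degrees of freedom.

H0: μ = 324; H1: μ ≠ 324 (one-sample t-test, two-sided).
t = (x̄ − μ₀)/(s/√n) = (311 − 324)/(78.4/√16) = -0.663
df = n − 1 = 15
Two-sided p-value ≈ 0.517
Since p ≈ 0.517 > α = 0.05, fail to reject H0; the data do not provide sufficient evidence against H0.

t = -0.663, df = 15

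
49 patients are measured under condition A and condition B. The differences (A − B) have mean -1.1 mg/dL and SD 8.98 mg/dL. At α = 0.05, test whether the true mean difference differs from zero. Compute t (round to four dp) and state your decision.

t = -0.8575; fail to reject H0

H0: μ_d = 0; H1: μ_d ≠ 0 (paired t-test on the differences, two-sided).
t = d̄/(s_d/√n) = -1.1/(8.98/√49) = -0.8575
df = n − 1 = 48
Two-sided p-value ≈ 0.395
Since p ≈ 0.395 > α = 0.05, fail to reject H0; the data do not provide sufficient evidence against H0.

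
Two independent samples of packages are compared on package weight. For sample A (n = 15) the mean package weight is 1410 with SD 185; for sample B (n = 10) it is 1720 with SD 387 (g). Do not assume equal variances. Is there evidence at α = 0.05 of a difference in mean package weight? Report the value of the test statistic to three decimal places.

Let group 1 = sample A, group 2 = sample B. H0: μ_1 = μ_2; H1: μ_1 ≠ μ_2 (Welch's two-sample t-test, two-sided).
t = (x̄_1 − x̄_2)/√(s_1²/n_1 + s_2²/n_2) = (1410 − 1720)/√(185²/15 + 387²/10) = -2.360
Welch–Satterthwaite df ≈ 11.78
Two-sided p-value ≈ 0.0364
Since p ≈ 0.0364 < α = 0.05, reject H0; the evidence is statistically significant.

-2.360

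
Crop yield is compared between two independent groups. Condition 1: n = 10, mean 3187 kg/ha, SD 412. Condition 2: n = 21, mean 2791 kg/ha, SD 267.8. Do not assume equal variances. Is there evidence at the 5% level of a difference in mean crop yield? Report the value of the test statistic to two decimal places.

2.77

Let group 1 = condition 1, group 2 = condition 2. H0: μ_1 = μ_2; H1: μ_1 ≠ μ_2 (Welch's two-sample t-test, two-sided).
t = (x̄_1 − x̄_2)/√(s_1²/n_1 + s_2²/n_2) = (3187 − 2791)/√(412²/10 + 267.8²/21) = 2.77
Welch–Satterthwaite df ≈ 12.75
Two-sided p-value ≈ 0.016
Since p ≈ 0.016 < α = 0.05, reject H0; the evidence is statistically significant.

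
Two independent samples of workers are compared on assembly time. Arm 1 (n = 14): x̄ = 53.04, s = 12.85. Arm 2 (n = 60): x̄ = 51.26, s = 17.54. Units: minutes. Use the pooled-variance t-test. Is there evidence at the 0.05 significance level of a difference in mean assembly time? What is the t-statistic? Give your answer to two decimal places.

Let group 1 = arm 1, group 2 = arm 2. H0: μ_1 = μ_2; H1: μ_1 ≠ μ_2 (two-sample pooled-variance t-test, two-sided).
s_p² = [(14−1)·12.85² + (60−1)·17.54²]/(14+60−2) = 281.917
t = (53.04 − 51.26)/√[281.917·(1/14 + 1/60)] = 0.36
df = n₁ + n₂ − 2 = 72
Two-sided p-value ≈ 0.722
Since p ≈ 0.722 > α = 0.05, fail to reject H0; the data do not provide sufficient evidence against H0.

0.36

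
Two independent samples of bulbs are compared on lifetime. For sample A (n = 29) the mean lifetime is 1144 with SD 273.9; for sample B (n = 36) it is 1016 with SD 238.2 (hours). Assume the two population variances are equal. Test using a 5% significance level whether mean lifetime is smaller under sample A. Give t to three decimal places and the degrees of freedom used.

Let group 1 = sample A, group 2 = sample B. H0: μ_1 = μ_2; H1: μ_1 < μ_2 (two-sample pooled-variance t-test, left-tailed).
s_p² = [(29−1)·273.9² + (36−1)·238.2²]/(29+36−2) = 64864.6
t = (1144 − 1016)/√[64864.6·(1/29 + 1/36)] = 2.014
df = n₁ + n₂ − 2 = 63
p-value = P(T ≤ 2.014) ≈ 0.9759
Since p ≈ 0.9759 > α = 0.05, fail to reject H0; the evidence is not statistically significant.

t = 2.014, df = 63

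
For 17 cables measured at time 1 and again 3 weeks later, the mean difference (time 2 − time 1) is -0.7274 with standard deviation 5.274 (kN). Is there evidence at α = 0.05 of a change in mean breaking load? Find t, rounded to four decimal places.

H0: μ_d = 0; H1: μ_d ≠ 0 (paired t-test on the differences, two-sided).
t = d̄/(s_d/√n) = -0.7274/(5.274/√17) = -0.5687
df = n − 1 = 16
Two-sided p-value ≈ 0.5775
Since p ≈ 0.5775 > α = 0.05, fail to reject H0; the data do not provide sufficient evidence against H0.

-0.5687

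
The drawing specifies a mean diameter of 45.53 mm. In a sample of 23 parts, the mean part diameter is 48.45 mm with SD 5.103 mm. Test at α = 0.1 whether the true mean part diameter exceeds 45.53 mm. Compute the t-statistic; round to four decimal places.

2.7442

H0: μ = 45.53; H1: μ > 45.53 (one-sample t-test, right-tailed).
t = (x̄ − μ₀)/(s/√n) = (48.45 − 45.53)/(5.103/√23) = 2.7442
df = n − 1 = 22
p-value = P(T ≥ 2.7442) ≈ 0.0059
Since p ≈ 0.0059 < α = 0.1, reject H0; the evidence is statistically significant.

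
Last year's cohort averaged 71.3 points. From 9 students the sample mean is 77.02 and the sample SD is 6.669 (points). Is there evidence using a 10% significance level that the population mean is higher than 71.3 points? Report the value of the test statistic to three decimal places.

H0: μ = 71.3; H1: μ > 71.3 (one-sample t-test, right-tailed).
t = (x̄ − μ₀)/(s/√n) = (77.02 − 71.3)/(6.669/√9) = 2.573
df = n − 1 = 8
p-value = P(T ≥ 2.573) ≈ 0.0165
Since p ≈ 0.0165 < α = 0.1, reject H0; the evidence is statistically significant.

2.573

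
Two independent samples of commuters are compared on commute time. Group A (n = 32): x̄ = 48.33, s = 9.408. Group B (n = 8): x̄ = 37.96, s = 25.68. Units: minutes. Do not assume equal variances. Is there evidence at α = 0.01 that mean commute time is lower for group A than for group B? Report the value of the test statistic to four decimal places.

1.1235

Let group 1 = group A, group 2 = group B. H0: μ_1 = μ_2; H1: μ_1 < μ_2 (Welch's two-sample t-test, left-tailed).
t = (x̄_1 − x̄_2)/√(s_1²/n_1 + s_2²/n_2) = (48.33 − 37.96)/√(9.408²/32 + 25.68²/8) = 1.1235
Welch–Satterthwaite df ≈ 7.48
p-value = P(T ≤ 1.1235) ≈ 0.8520
Since p ≈ 0.8520 > α = 0.01, fail to reject H0; the data do not provide sufficient evidence against H0.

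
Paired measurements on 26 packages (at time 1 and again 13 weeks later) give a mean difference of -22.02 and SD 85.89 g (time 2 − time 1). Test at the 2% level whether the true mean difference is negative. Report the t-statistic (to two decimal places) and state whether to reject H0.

t = -1.31; fail to reject H0

H0: μ_d = 0; H1: μ_d < 0 (paired t-test on the differences, left-tailed).
t = d̄/(s_d/√n) = -22.02/(85.89/√26) = -1.31
df = n − 1 = 25
p-value = P(T ≤ -1.31) ≈ 0.1015
Since p ≈ 0.1015 > α = 0.02, fail to reject H0; the data do not provide sufficient evidence against H0.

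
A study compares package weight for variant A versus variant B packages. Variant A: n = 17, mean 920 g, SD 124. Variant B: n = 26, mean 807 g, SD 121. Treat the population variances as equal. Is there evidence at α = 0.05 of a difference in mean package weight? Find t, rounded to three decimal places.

2.965

Let group 1 = variant A, group 2 = variant B. H0: μ_1 = μ_2; H1: μ_1 ≠ μ_2 (two-sample pooled-variance t-test, two-sided).
s_p² = [(17−1)·124² + (26−1)·121²]/(17+26−2) = 14927.8
t = (920 − 807)/√[14927.8·(1/17 + 1/26)] = 2.965
df = n₁ + n₂ − 2 = 41
Two-sided p-value ≈ 0.0050
Since p ≈ 0.0050 < α = 0.05, reject H0; the data support H1.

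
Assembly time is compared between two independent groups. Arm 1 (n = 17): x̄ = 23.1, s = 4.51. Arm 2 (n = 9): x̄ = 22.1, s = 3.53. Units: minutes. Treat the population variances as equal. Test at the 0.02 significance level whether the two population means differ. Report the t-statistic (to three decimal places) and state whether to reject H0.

Let group 1 = arm 1, group 2 = arm 2. H0: μ_1 = μ_2; H1: μ_1 ≠ μ_2 (two-sample pooled-variance t-test, two-sided).
s_p² = [(17−1)·4.51² + (9−1)·3.53²]/(17+9−2) = 17.7137
t = (23.1 − 22.1)/√[17.7137·(1/17 + 1/9)] = 0.576
df = n₁ + n₂ − 2 = 24
Two-sided p-value ≈ 0.570
Since p ≈ 0.570 > α = 0.02, fail to reject H0; the data do not provide sufficient evidence against H0.

t = 0.576; fail to reject H0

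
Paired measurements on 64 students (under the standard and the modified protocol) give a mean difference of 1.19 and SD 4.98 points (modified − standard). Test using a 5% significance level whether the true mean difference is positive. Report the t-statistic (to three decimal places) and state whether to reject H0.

H0: μ_d = 0; H1: μ_d > 0 (paired t-test on the differences, right-tailed).
t = d̄/(s_d/√n) = 1.19/(4.98/√64) = 1.912
df = n − 1 = 63
p-value = P(T ≥ 1.912) ≈ 0.030
Since p ≈ 0.030 < α = 0.05, reject H0; the data support H1.

t = 1.912; reject H0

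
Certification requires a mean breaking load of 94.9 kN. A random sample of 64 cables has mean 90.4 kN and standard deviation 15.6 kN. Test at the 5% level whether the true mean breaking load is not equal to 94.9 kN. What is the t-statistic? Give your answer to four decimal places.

H0: μ = 94.9; H1: μ ≠ 94.9 (one-sample t-test, two-sided).
t = (x̄ − μ₀)/(s/√n) = (90.4 − 94.9)/(15.6/√64) = -2.3077
df = n − 1 = 63
Two-sided p-value ≈ 0.024
Since p ≈ 0.024 < α = 0.05, reject H0; the evidence is statistically significant.

-2.3077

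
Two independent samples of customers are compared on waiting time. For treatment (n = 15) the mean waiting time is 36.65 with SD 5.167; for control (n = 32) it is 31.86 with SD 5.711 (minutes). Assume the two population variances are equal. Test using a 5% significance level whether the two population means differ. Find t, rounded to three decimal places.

2.759

Let group 1 = treatment, group 2 = control. H0: μ_1 = μ_2; H1: μ_1 ≠ μ_2 (two-sample pooled-variance t-test, two-sided).
s_p² = [(15−1)·5.167² + (32−1)·5.711²]/(15+32−2) = 30.7745
t = (36.65 − 31.86)/√[30.7745·(1/15 + 1/32)] = 2.759
df = n₁ + n₂ − 2 = 45
Two-sided p-value ≈ 0.008
Since p ≈ 0.008 < α = 0.05, reject H0; the data support H1.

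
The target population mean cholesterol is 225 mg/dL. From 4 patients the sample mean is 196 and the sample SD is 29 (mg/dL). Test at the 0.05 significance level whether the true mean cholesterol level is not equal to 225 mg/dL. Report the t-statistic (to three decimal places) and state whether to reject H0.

H0: μ = 225; H1: μ ≠ 225 (one-sample t-test, two-sided).
t = (x̄ − μ₀)/(s/√n) = (196 − 225)/(29/√4) = -2.000
df = n − 1 = 3
Two-sided p-value ≈ 0.1393
Since p ≈ 0.1393 > α = 0.05, fail to reject H0; the data do not provide sufficient evidence against H0.

t = -2.000; fail to reject H0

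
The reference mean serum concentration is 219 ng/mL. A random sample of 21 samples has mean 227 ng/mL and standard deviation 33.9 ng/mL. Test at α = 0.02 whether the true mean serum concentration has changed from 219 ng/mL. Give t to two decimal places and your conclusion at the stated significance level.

H0: μ = 219; H1: μ ≠ 219 (one-sample t-test, two-sided).
t = (x̄ − μ₀)/(s/√n) = (227 − 219)/(33.9/√21) = 1.08
df = n − 1 = 20
Two-sided p-value ≈ 0.292
Since p ≈ 0.292 > α = 0.02, fail to reject H0; the evidence is not statistically significant.

t = 1.08; fail to reject H0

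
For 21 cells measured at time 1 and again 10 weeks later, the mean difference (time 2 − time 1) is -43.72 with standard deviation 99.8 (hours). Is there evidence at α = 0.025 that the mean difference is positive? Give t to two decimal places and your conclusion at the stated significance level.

H0: μ_d = 0; H1: μ_d > 0 (paired t-test on the differences, right-tailed).
t = d̄/(s_d/√n) = -43.72/(99.8/√21) = -2.01
df = n − 1 = 20
p-value = P(T ≥ -2.01) ≈ 0.971
Since p ≈ 0.971 > α = 0.025, fail to reject H0; the data do not provide sufficient evidence against H0.

t = -2.01; fail to reject H0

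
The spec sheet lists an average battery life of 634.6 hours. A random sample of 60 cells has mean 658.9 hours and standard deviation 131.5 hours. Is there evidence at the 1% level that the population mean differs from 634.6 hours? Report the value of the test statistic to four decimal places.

1.4314

H0: μ = 634.6; H1: μ ≠ 634.6 (one-sample t-test, two-sided).
t = (x̄ − μ₀)/(s/√n) = (658.9 − 634.6)/(131.5/√60) = 1.4314
df = n − 1 = 59
Two-sided p-value ≈ 0.1576
Since p ≈ 0.1576 > α = 0.01, fail to reject H0; the data do not provide sufficient evidence against H0.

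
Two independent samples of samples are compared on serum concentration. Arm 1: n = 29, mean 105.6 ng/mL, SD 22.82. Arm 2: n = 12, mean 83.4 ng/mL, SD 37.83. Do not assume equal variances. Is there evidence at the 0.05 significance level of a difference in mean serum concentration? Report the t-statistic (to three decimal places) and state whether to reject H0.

t = 1.895; fail to reject H0

Let group 1 = arm 1, group 2 = arm 2. H0: μ_1 = μ_2; H1: μ_1 ≠ μ_2 (Welch's two-sample t-test, two-sided).
t = (x̄_1 − x̄_2)/√(s_1²/n_1 + s_2²/n_2) = (105.6 − 83.4)/√(22.82²/29 + 37.83²/12) = 1.895
Welch–Satterthwaite df ≈ 14.43
Two-sided p-value ≈ 0.078
Since p ≈ 0.078 > α = 0.05, fail to reject H0; the evidence is not statistically significant.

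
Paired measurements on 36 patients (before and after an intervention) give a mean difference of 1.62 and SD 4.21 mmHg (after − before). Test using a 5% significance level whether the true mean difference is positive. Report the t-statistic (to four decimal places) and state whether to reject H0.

H0: μ_d = 0; H1: μ_d > 0 (paired t-test on the differences, right-tailed).
t = d̄/(s_d/√n) = 1.62/(4.21/√36) = 2.3088
df = n − 1 = 35
p-value = P(T ≥ 2.3088) ≈ 0.013
Since p ≈ 0.013 < α = 0.05, reject H0; the data support H1.

t = 2.3088; reject H0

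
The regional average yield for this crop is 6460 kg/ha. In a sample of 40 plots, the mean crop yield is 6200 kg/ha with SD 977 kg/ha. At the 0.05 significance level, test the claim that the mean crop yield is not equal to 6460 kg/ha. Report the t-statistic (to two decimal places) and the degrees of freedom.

H0: μ = 6460; H1: μ ≠ 6460 (one-sample t-test, two-sided).
t = (x̄ − μ₀)/(s/√n) = (6200 − 6460)/(977/√40) = -1.68
df = n − 1 = 39
Two-sided p-value ≈ 0.100
Since p ≈ 0.100 > α = 0.05, fail to reject H0; the evidence is not statistically significant.

t = -1.68, df = 39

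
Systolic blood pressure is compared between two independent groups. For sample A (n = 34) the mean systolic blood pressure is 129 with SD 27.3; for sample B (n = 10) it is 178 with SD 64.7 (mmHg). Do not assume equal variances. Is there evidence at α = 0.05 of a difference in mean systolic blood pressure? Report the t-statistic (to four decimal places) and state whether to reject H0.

t = -2.3346; reject H0

Let group 1 = sample A, group 2 = sample B. H0: μ_1 = μ_2; H1: μ_1 ≠ μ_2 (Welch's two-sample t-test, two-sided).
t = (x̄_1 − x̄_2)/√(s_1²/n_1 + s_2²/n_2) = (129 − 178)/√(27.3²/34 + 64.7²/10) = -2.3346
Welch–Satterthwaite df ≈ 9.96
Two-sided p-value ≈ 0.0418
Since p ≈ 0.0418 < α = 0.05, reject H0; the evidence is statistically significant.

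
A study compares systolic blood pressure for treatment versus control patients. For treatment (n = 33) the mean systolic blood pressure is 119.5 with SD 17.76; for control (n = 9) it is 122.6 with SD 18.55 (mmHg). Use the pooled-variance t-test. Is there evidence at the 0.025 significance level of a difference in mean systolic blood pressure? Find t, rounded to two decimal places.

Let group 1 = treatment, group 2 = control. H0: μ_1 = μ_2; H1: μ_1 ≠ μ_2 (two-sample pooled-variance t-test, two-sided).
s_p² = [(33−1)·17.76² + (9−1)·18.55²]/(33+9−2) = 321.155
t = (119.5 − 122.6)/√[321.155·(1/33 + 1/9)] = -0.46
df = n₁ + n₂ − 2 = 40
Two-sided p-value ≈ 0.648
Since p ≈ 0.648 > α = 0.025, fail to reject H0; the evidence is not statistically significant.

-0.46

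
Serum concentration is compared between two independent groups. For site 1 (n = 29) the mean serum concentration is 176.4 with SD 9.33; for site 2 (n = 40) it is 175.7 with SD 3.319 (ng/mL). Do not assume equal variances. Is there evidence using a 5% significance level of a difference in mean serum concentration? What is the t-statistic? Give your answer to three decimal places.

0.387

Let group 1 = site 1, group 2 = site 2. H0: μ_1 = μ_2; H1: μ_1 ≠ μ_2 (Welch's two-sample t-test, two-sided).
t = (x̄_1 − x̄_2)/√(s_1²/n_1 + s_2²/n_2) = (176.4 − 175.7)/√(9.33²/29 + 3.319²/40) = 0.387
Welch–Satterthwaite df ≈ 33.17
Two-sided p-value ≈ 0.7015
Since p ≈ 0.7015 > α = 0.05, fail to reject H0; the evidence is not statistically significant.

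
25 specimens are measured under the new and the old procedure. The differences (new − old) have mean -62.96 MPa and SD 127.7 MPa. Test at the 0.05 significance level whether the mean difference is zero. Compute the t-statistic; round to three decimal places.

H0: μ_d = 0; H1: μ_d ≠ 0 (paired t-test on the differences, two-sided).
t = d̄/(s_d/√n) = -62.96/(127.7/√25) = -2.465
df = n − 1 = 24
Two-sided p-value ≈ 0.0212
Since p ≈ 0.0212 < α = 0.05, reject H0; the evidence is statistically significant.

-2.465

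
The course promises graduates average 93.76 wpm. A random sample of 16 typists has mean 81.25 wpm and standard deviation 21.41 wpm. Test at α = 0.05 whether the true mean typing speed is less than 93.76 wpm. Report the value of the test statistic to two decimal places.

-2.34

H0: μ = 93.76; H1: μ < 93.76 (one-sample t-test, left-tailed).
t = (x̄ − μ₀)/(s/√n) = (81.25 − 93.76)/(21.41/√16) = -2.34
df = n − 1 = 15
p-value = P(T ≤ -2.34) ≈ 0.0169
Since p ≈ 0.0169 < α = 0.05, reject H0; the evidence is statistically significant.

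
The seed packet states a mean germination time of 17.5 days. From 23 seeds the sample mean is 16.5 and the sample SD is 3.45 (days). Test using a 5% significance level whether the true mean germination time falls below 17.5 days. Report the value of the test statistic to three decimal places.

H0: μ = 17.5; H1: μ < 17.5 (one-sample t-test, left-tailed).
t = (x̄ − μ₀)/(s/√n) = (16.5 − 17.5)/(3.45/√23) = -1.390
df = n − 1 = 22
p-value = P(T ≤ -1.390) ≈ 0.089
Since p ≈ 0.089 > α = 0.05, fail to reject H0; the data do not provide sufficient evidence against H0.

-1.390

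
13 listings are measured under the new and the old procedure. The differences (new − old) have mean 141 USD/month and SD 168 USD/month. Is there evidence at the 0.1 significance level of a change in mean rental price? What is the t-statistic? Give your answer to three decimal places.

3.026

H0: μ_d = 0; H1: μ_d ≠ 0 (paired t-test on the differences, two-sided).
t = d̄/(s_d/√n) = 141/(168/√13) = 3.026
df = n − 1 = 12
Two-sided p-value ≈ 0.011
Since p ≈ 0.011 < α = 0.1, reject H0; the data support H1.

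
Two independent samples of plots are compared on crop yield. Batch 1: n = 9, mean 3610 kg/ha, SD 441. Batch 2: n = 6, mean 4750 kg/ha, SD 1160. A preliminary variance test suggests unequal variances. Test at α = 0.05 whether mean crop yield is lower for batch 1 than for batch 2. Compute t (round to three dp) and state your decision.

t = -2.299; reject H0

Let group 1 = batch 1, group 2 = batch 2. H0: μ_1 = μ_2; H1: μ_1 < μ_2 (Welch's two-sample t-test, left-tailed).
t = (x̄_1 − x̄_2)/√(s_1²/n_1 + s_2²/n_2) = (3610 − 4750)/√(441²/9 + 1160²/6) = -2.299
Welch–Satterthwaite df ≈ 5.98
p-value = P(T ≤ -2.299) ≈ 0.0307
Since p ≈ 0.0307 < α = 0.05, reject H0; the data support H1.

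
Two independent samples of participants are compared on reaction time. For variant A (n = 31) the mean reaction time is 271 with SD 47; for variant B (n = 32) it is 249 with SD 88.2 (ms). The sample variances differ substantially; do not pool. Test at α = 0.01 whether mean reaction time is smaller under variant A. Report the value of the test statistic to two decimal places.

1.24

Let group 1 = variant A, group 2 = variant B. H0: μ_1 = μ_2; H1: μ_1 < μ_2 (Welch's two-sample t-test, left-tailed).
t = (x̄_1 − x̄_2)/√(s_1²/n_1 + s_2²/n_2) = (271 − 249)/√(47²/31 + 88.2²/32) = 1.24
Welch–Satterthwaite df ≈ 47.61
p-value = P(T ≤ 1.24) ≈ 0.8896
Since p ≈ 0.8896 > α = 0.01, fail to reject H0; the data do not provide sufficient evidence against H0.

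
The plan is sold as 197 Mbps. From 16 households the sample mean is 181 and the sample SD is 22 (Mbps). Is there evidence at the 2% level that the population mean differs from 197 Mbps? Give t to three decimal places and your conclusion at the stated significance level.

H0: μ = 197; H1: μ ≠ 197 (one-sample t-test, two-sided).
t = (x̄ − μ₀)/(s/√n) = (181 − 197)/(22/√16) = -2.909
df = n − 1 = 15
Two-sided p-value ≈ 0.0108
Since p ≈ 0.0108 < α = 0.02, reject H0; the evidence is statistically significant.

t = -2.909; reject H0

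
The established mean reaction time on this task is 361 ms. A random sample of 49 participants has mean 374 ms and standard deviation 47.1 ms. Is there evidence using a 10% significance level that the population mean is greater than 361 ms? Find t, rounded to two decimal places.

H0: μ = 361; H1: μ > 361 (one-sample t-test, right-tailed).
t = (x̄ − μ₀)/(s/√n) = (374 − 361)/(47.1/√49) = 1.93
df = n − 1 = 48
p-value = P(T ≥ 1.93) ≈ 0.030
Since p ≈ 0.030 < α = 0.1, reject H0; the evidence is statistically significant.

1.93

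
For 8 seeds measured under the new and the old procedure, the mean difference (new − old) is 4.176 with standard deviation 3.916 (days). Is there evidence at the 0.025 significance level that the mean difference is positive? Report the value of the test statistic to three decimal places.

3.016

H0: μ_d = 0; H1: μ_d > 0 (paired t-test on the differences, right-tailed).
t = d̄/(s_d/√n) = 4.176/(3.916/√8) = 3.016
df = n − 1 = 7
p-value = P(T ≥ 3.016) ≈ 0.010
Since p ≈ 0.010 < α = 0.025, reject H0; the evidence is statistically significant.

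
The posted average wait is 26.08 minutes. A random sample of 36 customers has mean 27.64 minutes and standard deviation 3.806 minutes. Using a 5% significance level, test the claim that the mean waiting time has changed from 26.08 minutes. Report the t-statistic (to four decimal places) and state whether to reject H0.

H0: μ = 26.08; H1: μ ≠ 26.08 (one-sample t-test, two-sided).
t = (x̄ − μ₀)/(s/√n) = (27.64 − 26.08)/(3.806/√36) = 2.4593
df = n − 1 = 35
Two-sided p-value ≈ 0.0190
Since p ≈ 0.0190 < α = 0.05, reject H0; the evidence is statistically significant.

t = 2.4593; reject H0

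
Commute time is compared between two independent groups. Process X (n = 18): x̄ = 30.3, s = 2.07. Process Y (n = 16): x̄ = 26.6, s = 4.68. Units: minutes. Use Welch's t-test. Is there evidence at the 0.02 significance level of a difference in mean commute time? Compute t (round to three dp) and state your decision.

Let group 1 = process X, group 2 = process Y. H0: μ_1 = μ_2; H1: μ_1 ≠ μ_2 (Welch's two-sample t-test, two-sided).
t = (x̄_1 − x̄_2)/√(s_1²/n_1 + s_2²/n_2) = (30.3 − 26.6)/√(2.07²/18 + 4.68²/16) = 2.919
Welch–Satterthwaite df ≈ 20.13
Two-sided p-value ≈ 0.008
Since p ≈ 0.008 < α = 0.02, reject H0; the evidence is statistically significant.

t = 2.919; reject H0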